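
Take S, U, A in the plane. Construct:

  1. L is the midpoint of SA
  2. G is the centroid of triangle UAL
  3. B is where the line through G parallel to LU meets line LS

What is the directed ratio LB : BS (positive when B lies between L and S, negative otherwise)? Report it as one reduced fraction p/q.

Set S = (0, 0), U = (1, 0), A = (0, 1); any affine frame gives the same invariant.
1. L is the midpoint of SA ⇒ L = (0, 1/2)
2. G is the centroid of triangle UAL ⇒ G = (1/3, 1/2)
3. B is where the line through G parallel to LU meets line LS ⇒ B = (0, 2/3)
B = L + t·(S−L) with t = -1/3, so LB:BS = t:(1−t) = -1/3:4/3

LB:BS = -1/4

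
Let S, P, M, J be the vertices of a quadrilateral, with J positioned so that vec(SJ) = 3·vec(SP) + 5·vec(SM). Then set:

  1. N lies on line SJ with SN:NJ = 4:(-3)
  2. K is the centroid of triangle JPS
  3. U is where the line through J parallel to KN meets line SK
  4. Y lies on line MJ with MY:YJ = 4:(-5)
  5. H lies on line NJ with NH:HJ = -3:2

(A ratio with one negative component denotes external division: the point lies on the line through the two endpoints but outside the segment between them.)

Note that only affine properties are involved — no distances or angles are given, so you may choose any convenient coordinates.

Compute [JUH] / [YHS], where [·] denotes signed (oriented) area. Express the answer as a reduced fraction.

Assign S = (0, 0), P = (1, 0), M = (0, 1), J = (3, 5) — the answer is frame-independent, so this choice is without loss of generality.
1. N lies on line SJ with SN:NJ = 4:(-3) ⇒ N = (12, 20)
2. K is the centroid of triangle JPS ⇒ K = (4/3, 5/3)
3. U is where the line through J parallel to KN meets line SK ⇒ U = (1/3, 5/12)
4. Y lies on line MJ with MY:YJ = 4:(-5) ⇒ Y = (-12, -15)
5. H lies on line NJ with NH:HJ = -3:2 ⇒ H = (-15, -25)
2·[JUH] = -5/2, 2·[YHS] = 75
[JUH]:[YHS] = -5/2:75 = -1/30

[JUH]:[YHS] = -1/30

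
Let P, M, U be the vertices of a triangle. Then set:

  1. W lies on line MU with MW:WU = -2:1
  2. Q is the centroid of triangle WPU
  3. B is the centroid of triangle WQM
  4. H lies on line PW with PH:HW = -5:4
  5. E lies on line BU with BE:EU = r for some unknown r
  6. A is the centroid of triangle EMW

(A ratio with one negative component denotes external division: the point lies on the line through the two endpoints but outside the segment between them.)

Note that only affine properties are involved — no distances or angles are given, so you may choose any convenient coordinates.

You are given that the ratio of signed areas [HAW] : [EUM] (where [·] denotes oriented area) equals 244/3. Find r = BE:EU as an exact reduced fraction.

Assign P = (0, 0), M = (1, 0), U = (0, 1) — the answer is frame-independent, so this choice is without loss of generality.
1. W lies on line MU with MW:WU = -2:1 ⇒ W = (-1, 2)
2. Q is the centroid of triangle WPU ⇒ Q = (-1/3, 1)
3. B is the centroid of triangle WQM ⇒ B = (-1/9, 1)
4. H lies on line PW with PH:HW = -5:4 ⇒ H = (-5, 10)
5. With BE:EU = r, write λ = r/(r+1) so E = B + λ·(U−B); E is affine-linear in λ
6. A is the centroid of triangle EMW ⇒ A is an affine combination of earlier points and hence also affine-linear in λ
Every point depending on E is an affine combination of E and λ-independent points, so each such coordinate is linear in λ; the λ² term in each signed area is a multiple of (U−B)×(U−B) = 0, so 2·[HAW] and 2·[EUM] are each linear in λ. Evaluating at λ=0 and λ=1:
  2·[HAW] = -8/27·λ − 100/27,   2·[EUM] = 1/9·λ − 1/9
So [HAW]:[EUM] = (-8/27·λ − 100/27) / (1/9·λ − 1/9). Setting this equal to 244/3:
  -8/27·λ − 100/27 = 244/3·(1/9·λ − 1/9)  ⇒  λ = 4/7
Then r = λ/(1−λ) = (4/7)/(3/7) = 4/3. Check: with r = 4/3, E = (-1/21, 1) and [HAW]:[EUM] = 244/3 as required.

r = 4/3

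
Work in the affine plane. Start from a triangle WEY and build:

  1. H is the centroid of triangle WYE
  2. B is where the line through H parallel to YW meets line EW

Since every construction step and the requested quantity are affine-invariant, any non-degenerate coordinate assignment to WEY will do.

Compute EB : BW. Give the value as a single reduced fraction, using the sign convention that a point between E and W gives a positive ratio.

Choose coordinates W = (0, 0), E = (1, 0), Y = (0, 1).
1. H is the centroid of triangle WYE ⇒ H = (1/3, 1/3)
2. B is where the line through H parallel to YW meets line EW ⇒ B = (1/3, 0)
B = E + t·(W−E) with t = 2/3, so EB:BW = t:(1−t) = 2/3:1/3

EB:BW = 2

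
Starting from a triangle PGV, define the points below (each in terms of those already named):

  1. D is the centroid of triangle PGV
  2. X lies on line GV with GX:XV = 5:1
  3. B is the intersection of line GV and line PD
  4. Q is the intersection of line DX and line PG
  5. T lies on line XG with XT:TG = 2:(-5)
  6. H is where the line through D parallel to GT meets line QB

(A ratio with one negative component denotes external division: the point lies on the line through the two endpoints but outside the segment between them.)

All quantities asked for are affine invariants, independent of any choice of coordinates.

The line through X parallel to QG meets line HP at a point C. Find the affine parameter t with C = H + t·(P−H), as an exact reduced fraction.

t = -19/6

Set P = (0, 0), G = (1, 0), V = (0, 1); any affine frame gives the same invariant.
1. D is the centroid of triangle PGV ⇒ D = (1/3, 1/3)
2. X lies on line GV with GX:XV = 5:1 ⇒ X = (1/6, 5/6)
3. B is the intersection of line GV and line PD ⇒ B = (1/2, 1/2)
4. Q is the intersection of line DX and line PG ⇒ Q = (4/9, 0)
5. T lies on line XG with XT:TG = 2:(-5) ⇒ T = (-7/18, 25/18)
6. H is where the line through D parallel to GT meets line QB ⇒ H = (7/15, 1/5)
through X parallel to QG: direction (5/9, 0); meets HP at C = (35/18, 5/6)
C = H + t·(P−H) with t = -19/6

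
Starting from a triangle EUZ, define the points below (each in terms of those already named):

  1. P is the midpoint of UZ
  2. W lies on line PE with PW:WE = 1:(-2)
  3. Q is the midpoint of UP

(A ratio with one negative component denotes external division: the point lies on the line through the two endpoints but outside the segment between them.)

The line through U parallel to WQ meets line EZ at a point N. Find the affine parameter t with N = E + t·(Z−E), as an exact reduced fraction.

t = -3

Choose coordinates E = (0, 0), U = (1, 0), Z = (0, 1).
1. P is the midpoint of UZ ⇒ P = (1/2, 1/2)
2. W lies on line PE with PW:WE = 1:(-2) ⇒ W = (1, 1)
3. Q is the midpoint of UP ⇒ Q = (3/4, 1/4)
through U parallel to WQ: direction (-1/4, -3/4); meets EZ at N = (0, -3)
N = E + t·(Z−E) with t = -3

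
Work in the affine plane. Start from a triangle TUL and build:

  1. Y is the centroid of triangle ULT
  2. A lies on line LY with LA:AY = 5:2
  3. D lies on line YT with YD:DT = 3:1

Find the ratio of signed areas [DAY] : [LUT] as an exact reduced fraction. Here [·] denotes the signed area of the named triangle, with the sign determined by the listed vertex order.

[DAY]:[LUT] = 1/14

Set T = (0, 0), U = (1, 0), L = (0, 1); any affine frame gives the same invariant.
1. Y is the centroid of triangle ULT ⇒ Y = (1/3, 1/3)
2. A lies on line LY with LA:AY = 5:2 ⇒ A = (5/21, 11/21)
3. D lies on line YT with YD:DT = 3:1 ⇒ D = (1/12, 1/12)
2·[DAY] = -1/14, 2·[LUT] = -1
[DAY]:[LUT] = -1/14:-1 = 1/14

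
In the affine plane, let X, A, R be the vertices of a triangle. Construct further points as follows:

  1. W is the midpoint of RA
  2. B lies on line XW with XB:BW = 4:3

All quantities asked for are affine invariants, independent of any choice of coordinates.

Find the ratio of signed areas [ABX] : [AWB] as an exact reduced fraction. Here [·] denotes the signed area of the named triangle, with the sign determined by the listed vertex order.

Work in coordinates with X = (0, 0), A = (1, 0), R = (0, 1).
1. W is the midpoint of RA ⇒ W = (1/2, 1/2)
2. B lies on line XW with XB:BW = 4:3 ⇒ B = (2/7, 2/7)
2·[ABX] = 2/7, 2·[AWB] = 3/14
[ABX]:[AWB] = 2/7:3/14 = 4/3

[ABX]:[AWB] = 4/3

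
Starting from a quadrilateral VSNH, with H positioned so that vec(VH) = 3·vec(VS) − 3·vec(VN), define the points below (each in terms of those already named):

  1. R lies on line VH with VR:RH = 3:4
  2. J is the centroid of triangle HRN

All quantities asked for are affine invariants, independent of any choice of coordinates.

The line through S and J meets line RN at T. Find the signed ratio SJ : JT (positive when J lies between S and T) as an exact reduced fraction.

SJ:JT = 3/4

Set V = (0, 0), S = (1, 0), N = (0, 1), H = (3, -3); any affine frame gives the same invariant.
1. R lies on line VH with VR:RH = 3:4 ⇒ R = (9/7, -9/7)
2. J is the centroid of triangle HRN ⇒ J = (10/7, -23/21)
line SJ meets RN at T = (2, -23/9)
J = S + t·(T−S) with t = 3/7, so SJ:JT = 3/7:4/7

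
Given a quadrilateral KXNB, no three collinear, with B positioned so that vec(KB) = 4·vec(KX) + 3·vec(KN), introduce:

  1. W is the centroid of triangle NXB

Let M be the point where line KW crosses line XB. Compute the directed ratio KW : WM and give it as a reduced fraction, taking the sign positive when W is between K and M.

Choose coordinates K = (0, 0), X = (1, 0), N = (0, 1), B = (4, 3).
1. W is the centroid of triangle NXB ⇒ W = (5/3, 4/3)
line KW meets XB at M = (5, 4)
W = K + t·(M−K) with t = 1/3, so KW:WM = 1/3:2/3

KW:WM = 1/2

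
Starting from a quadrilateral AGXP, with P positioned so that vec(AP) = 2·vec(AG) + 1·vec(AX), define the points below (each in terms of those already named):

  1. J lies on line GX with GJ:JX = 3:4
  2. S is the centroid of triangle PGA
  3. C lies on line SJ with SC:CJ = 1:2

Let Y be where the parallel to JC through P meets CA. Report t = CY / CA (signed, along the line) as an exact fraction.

Assign A = (0, 0), G = (1, 0), X = (0, 1), P = (2, 1) — the answer is frame-independent, so this choice is without loss of generality.
1. J lies on line GX with GJ:JX = 3:4 ⇒ J = (4/7, 3/7)
2. S is the centroid of triangle PGA ⇒ S = (1, 1/3)
3. C lies on line SJ with SC:CJ = 1:2 ⇒ C = (6/7, 23/63)
through P parallel to JC: direction (2/7, -4/63); meets CA at Y = (78/35, 299/315)
Y = C + t·(A−C) with t = -8/5

t = -8/5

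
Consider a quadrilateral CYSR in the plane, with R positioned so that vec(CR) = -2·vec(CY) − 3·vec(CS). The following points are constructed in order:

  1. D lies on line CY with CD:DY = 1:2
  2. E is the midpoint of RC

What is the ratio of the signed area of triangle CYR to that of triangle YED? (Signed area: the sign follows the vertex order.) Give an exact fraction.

[CYR]:[YED] = 3

Set C = (0, 0), Y = (1, 0), S = (0, 1), R = (-2, -3); any affine frame gives the same invariant.
1. D lies on line CY with CD:DY = 1:2 ⇒ D = (1/3, 0)
2. E is the midpoint of RC ⇒ E = (-1, -3/2)
2·[CYR] = -3, 2·[YED] = -1
[CYR]:[YED] = -3:-1 = 3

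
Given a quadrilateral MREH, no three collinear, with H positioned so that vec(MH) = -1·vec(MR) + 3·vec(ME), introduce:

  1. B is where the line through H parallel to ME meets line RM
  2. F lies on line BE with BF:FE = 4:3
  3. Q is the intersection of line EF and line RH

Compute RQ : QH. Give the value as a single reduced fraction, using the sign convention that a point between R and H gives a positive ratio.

Assign M = (0, 0), R = (1, 0), E = (0, 1), H = (-1, 3) — the answer is frame-independent, so this choice is without loss of generality.
1. B is where the line through H parallel to ME meets line RM ⇒ B = (-1, 0)
2. F lies on line BE with BF:FE = 4:3 ⇒ F = (-3/7, 4/7)
3. Q is the intersection of line EF and line RH ⇒ Q = (1/5, 6/5)
Q = R + t·(H−R) with t = 2/5, so RQ:QH = t:(1−t) = 2/5:3/5

RQ:QH = 2/3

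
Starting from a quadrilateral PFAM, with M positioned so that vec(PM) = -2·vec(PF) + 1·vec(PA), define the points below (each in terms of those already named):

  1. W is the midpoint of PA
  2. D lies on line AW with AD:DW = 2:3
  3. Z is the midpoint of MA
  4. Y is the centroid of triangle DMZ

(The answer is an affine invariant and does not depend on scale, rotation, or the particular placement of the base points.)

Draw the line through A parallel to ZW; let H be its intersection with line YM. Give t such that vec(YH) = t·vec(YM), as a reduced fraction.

Work in coordinates with P = (0, 0), F = (1, 0), A = (0, 1), M = (-2, 1).
1. W is the midpoint of PA ⇒ W = (0, 1/2)
2. D lies on line AW with AD:DW = 2:3 ⇒ D = (0, 4/5)
3. Z is the midpoint of MA ⇒ Z = (-1, 1)
4. Y is the centroid of triangle DMZ ⇒ Y = (-1, 14/15)
through A parallel to ZW: direction (1, -1/2); meets YM at H = (4/13, 11/13)
H = Y + t·(M−Y) with t = -17/13

t = -17/13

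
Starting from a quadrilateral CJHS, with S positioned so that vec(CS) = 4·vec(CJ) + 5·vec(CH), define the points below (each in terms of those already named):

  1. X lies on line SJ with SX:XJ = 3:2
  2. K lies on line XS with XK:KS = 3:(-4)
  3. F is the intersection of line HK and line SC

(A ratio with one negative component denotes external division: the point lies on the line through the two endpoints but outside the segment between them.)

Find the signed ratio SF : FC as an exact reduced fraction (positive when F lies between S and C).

Work in coordinates with C = (0, 0), J = (1, 0), H = (0, 1), S = (4, 5).
1. X lies on line SJ with SX:XJ = 3:2 ⇒ X = (11/5, 2)
2. K lies on line XS with XK:KS = 3:(-4) ⇒ K = (-16/5, -7)
3. F is the intersection of line HK and line SC ⇒ F = (-4/5, -1)
F = S + t·(C−S) with t = 6/5, so SF:FC = t:(1−t) = 6/5:-1/5

SF:FC = -6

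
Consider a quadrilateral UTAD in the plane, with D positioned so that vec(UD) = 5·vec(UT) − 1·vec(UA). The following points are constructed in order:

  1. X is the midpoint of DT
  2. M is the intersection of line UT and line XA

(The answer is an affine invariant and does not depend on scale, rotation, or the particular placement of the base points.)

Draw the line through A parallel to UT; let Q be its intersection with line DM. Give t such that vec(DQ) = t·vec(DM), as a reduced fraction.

Assign U = (0, 0), T = (1, 0), A = (0, 1), D = (5, -1) — the answer is frame-independent, so this choice is without loss of generality.
1. X is the midpoint of DT ⇒ X = (3, -1/2)
2. M is the intersection of line UT and line XA ⇒ M = (2, 0)
through A parallel to UT: direction (1, 0); meets DM at Q = (-1, 1)
Q = D + t·(M−D) with t = 2

t = 2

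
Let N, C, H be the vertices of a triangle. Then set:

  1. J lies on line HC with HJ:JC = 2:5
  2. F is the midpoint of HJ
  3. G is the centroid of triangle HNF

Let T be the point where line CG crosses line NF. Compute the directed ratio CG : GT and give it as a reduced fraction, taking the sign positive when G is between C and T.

Choose coordinates N = (0, 0), C = (1, 0), H = (0, 1).
1. J lies on line HC with HJ:JC = 2:5 ⇒ J = (2/7, 5/7)
2. F is the midpoint of HJ ⇒ F = (1/7, 6/7)
3. G is the centroid of triangle HNF ⇒ G = (1/21, 13/21)
line CG meets NF at T = (13/133, 78/133)
G = C + t·(T−C) with t = 19/18, so CG:GT = 19/18:-1/18

CG:GT = -19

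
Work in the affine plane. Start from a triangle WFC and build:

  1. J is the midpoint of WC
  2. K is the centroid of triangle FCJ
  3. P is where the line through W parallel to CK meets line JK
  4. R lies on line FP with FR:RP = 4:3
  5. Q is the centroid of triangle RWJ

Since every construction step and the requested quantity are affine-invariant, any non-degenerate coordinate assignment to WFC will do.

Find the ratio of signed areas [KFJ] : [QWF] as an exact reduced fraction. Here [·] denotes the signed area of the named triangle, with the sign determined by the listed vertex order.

[KFJ]:[QWF] = -7/11

Work in coordinates with W = (0, 0), F = (1, 0), C = (0, 1).
1. J is the midpoint of WC ⇒ J = (0, 1/2)
2. K is the centroid of triangle FCJ ⇒ K = (1/3, 1/2)
3. P is where the line through W parallel to CK meets line JK ⇒ P = (-1/3, 1/2)
4. R lies on line FP with FR:RP = 4:3 ⇒ R = (5/21, 2/7)
5. Q is the centroid of triangle RWJ ⇒ Q = (5/63, 11/42)
2·[KFJ] = -1/6, 2·[QWF] = 11/42
[KFJ]:[QWF] = -1/6:11/42 = -7/11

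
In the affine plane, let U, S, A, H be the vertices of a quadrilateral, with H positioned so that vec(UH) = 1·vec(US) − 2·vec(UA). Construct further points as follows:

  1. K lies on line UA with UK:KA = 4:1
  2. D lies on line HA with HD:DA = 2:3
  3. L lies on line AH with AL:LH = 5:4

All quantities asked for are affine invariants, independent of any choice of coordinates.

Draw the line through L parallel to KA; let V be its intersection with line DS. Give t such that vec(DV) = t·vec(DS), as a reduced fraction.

t = -1/9

Assign U = (0, 0), S = (1, 0), A = (0, 1), H = (1, -2) — the answer is frame-independent, so this choice is without loss of generality.
1. K lies on line UA with UK:KA = 4:1 ⇒ K = (0, 4/5)
2. D lies on line HA with HD:DA = 2:3 ⇒ D = (3/5, -4/5)
3. L lies on line AH with AL:LH = 5:4 ⇒ L = (5/9, -2/3)
through L parallel to KA: direction (0, 1/5); meets DS at V = (5/9, -8/9)
V = D + t·(S−D) with t = -1/9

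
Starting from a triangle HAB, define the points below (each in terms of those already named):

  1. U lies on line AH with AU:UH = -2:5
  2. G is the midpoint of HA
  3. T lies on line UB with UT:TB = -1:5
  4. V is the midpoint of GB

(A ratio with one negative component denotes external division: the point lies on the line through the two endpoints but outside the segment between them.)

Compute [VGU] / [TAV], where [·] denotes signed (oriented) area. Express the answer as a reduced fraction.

[VGU]:[TAV] = -28/17

Set H = (0, 0), A = (1, 0), B = (0, 1); any affine frame gives the same invariant.
1. U lies on line AH with AU:UH = -2:5 ⇒ U = (5/3, 0)
2. G is the midpoint of HA ⇒ G = (1/2, 0)
3. T lies on line UB with UT:TB = -1:5 ⇒ T = (25/12, -1/4)
4. V is the midpoint of GB ⇒ V = (1/4, 1/2)
2·[VGU] = 7/12, 2·[TAV] = -17/48
[VGU]:[TAV] = 7/12:-17/48 = -28/17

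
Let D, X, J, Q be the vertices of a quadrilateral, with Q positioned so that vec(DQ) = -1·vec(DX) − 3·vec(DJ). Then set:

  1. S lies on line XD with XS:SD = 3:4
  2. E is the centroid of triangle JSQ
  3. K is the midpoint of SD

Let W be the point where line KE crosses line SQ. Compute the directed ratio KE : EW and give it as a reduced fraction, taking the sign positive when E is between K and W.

KE:EW = -5/23

Work in coordinates with D = (0, 0), X = (1, 0), J = (0, 1), Q = (-1, -3).
1. S lies on line XD with XS:SD = 3:4 ⇒ S = (4/7, 0)
2. E is the centroid of triangle JSQ ⇒ E = (-1/7, -2/3)
3. K is the midpoint of SD ⇒ K = (2/7, 0)
line KE meets SQ at W = (64/35, 12/5)
E = K + t·(W−K) with t = -5/18, so KE:EW = -5/18:23/18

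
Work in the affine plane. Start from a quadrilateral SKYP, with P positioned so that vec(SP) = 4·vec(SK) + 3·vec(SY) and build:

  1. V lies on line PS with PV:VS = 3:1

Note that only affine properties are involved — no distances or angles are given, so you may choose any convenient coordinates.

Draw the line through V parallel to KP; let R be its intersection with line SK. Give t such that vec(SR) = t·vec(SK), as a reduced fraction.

Assign S = (0, 0), K = (1, 0), Y = (0, 1), P = (4, 3) — the answer is frame-independent, so this choice is without loss of generality.
1. V lies on line PS with PV:VS = 3:1 ⇒ V = (1, 3/4)
through V parallel to KP: direction (3, 3); meets SK at R = (1/4, 0)
R = S + t·(K−S) with t = 1/4

t = 1/4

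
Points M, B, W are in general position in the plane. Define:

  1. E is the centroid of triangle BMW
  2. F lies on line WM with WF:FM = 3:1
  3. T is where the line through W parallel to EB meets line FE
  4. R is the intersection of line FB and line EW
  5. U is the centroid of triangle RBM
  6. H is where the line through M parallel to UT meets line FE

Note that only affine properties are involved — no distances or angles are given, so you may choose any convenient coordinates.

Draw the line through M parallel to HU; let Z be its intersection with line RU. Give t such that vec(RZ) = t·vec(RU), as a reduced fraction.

t = -53/3

Work in coordinates with M = (0, 0), B = (1, 0), W = (0, 1).
1. E is the centroid of triangle BMW ⇒ E = (1/3, 1/3)
2. F lies on line WM with WF:FM = 3:1 ⇒ F = (0, 1/4)
3. T is where the line through W parallel to EB meets line FE ⇒ T = (1, 1/2)
4. R is the intersection of line FB and line EW ⇒ R = (3/7, 1/7)
5. U is the centroid of triangle RBM ⇒ U = (10/21, 1/21)
6. H is where the line through M parallel to UT meets line FE ⇒ H = (11/27, 19/54)
through M parallel to HU: direction (13/189, -115/378); meets RU at Z = (-26/63, 115/63)
Z = R + t·(U−R) with t = -53/3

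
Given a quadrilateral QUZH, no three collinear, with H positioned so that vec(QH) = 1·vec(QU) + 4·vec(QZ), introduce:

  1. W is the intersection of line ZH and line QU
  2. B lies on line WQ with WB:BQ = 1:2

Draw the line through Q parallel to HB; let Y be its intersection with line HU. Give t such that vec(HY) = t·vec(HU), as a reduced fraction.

t = 2/11

Choose coordinates Q = (0, 0), U = (1, 0), Z = (0, 1), H = (1, 4).
1. W is the intersection of line ZH and line QU ⇒ W = (-1/3, 0)
2. B lies on line WQ with WB:BQ = 1:2 ⇒ B = (-2/9, 0)
through Q parallel to HB: direction (-11/9, -4); meets HU at Y = (1, 36/11)
Y = H + t·(U−H) with t = 2/11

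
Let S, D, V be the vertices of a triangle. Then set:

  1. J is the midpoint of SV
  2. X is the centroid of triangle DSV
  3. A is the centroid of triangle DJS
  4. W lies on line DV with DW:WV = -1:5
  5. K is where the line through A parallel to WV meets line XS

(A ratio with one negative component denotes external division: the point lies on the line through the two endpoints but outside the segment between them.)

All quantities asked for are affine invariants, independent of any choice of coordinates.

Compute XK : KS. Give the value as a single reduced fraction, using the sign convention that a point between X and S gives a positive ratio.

XK:KS = 1/3

Assign S = (0, 0), D = (1, 0), V = (0, 1) — the answer is frame-independent, so this choice is without loss of generality.
1. J is the midpoint of SV ⇒ J = (0, 1/2)
2. X is the centroid of triangle DSV ⇒ X = (1/3, 1/3)
3. A is the centroid of triangle DJS ⇒ A = (1/3, 1/6)
4. W lies on line DV with DW:WV = -1:5 ⇒ W = (5/4, -1/4)
5. K is where the line through A parallel to WV meets line XS ⇒ K = (1/4, 1/4)
K = X + t·(S−X) with t = 1/4, so XK:KS = t:(1−t) = 1/4:3/4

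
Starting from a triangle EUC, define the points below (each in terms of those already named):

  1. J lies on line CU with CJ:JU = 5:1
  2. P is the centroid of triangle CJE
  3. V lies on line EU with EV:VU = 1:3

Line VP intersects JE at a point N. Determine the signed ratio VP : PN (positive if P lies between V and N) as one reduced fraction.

VP:PN = -23/20

Assign E = (0, 0), U = (1, 0), C = (0, 1) — the answer is frame-independent, so this choice is without loss of generality.
1. J lies on line CU with CJ:JU = 5:1 ⇒ J = (5/6, 1/6)
2. P is the centroid of triangle CJE ⇒ P = (5/18, 7/18)
3. V lies on line EU with EV:VU = 1:3 ⇒ V = (1/4, 0)
line VP meets JE at N = (35/138, 7/138)
P = V + t·(N−V) with t = 23/3, so VP:PN = 23/3:-20/3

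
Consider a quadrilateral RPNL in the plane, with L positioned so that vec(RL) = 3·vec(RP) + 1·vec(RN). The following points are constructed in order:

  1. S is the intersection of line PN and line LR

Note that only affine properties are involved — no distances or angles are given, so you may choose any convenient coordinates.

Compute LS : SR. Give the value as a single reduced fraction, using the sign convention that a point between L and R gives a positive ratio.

Set R = (0, 0), P = (1, 0), N = (0, 1), L = (3, 1); any affine frame gives the same invariant.
1. S is the intersection of line PN and line LR ⇒ S = (3/4, 1/4)
S = L + t·(R−L) with t = 3/4, so LS:SR = t:(1−t) = 3/4:1/4

LS:SR = 3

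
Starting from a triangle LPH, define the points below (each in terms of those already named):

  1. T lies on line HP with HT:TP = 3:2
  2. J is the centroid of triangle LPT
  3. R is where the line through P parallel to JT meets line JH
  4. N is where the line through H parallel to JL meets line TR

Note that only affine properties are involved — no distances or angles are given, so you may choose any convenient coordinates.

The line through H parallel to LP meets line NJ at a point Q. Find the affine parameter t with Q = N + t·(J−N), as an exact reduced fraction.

t = 15/158

Assign L = (0, 0), P = (1, 0), H = (0, 1) — the answer is frame-independent, so this choice is without loss of generality.
1. T lies on line HP with HT:TP = 3:2 ⇒ T = (3/5, 2/5)
2. J is the centroid of triangle LPT ⇒ J = (8/15, 2/15)
3. R is where the line through P parallel to JT meets line JH ⇒ R = (8/9, -4/9)
4. N is where the line through H parallel to JL meets line TR ⇒ N = (4/11, 12/11)
through H parallel to LP: direction (1, 0); meets NJ at Q = (30/79, 1)
Q = N + t·(J−N) with t = 15/158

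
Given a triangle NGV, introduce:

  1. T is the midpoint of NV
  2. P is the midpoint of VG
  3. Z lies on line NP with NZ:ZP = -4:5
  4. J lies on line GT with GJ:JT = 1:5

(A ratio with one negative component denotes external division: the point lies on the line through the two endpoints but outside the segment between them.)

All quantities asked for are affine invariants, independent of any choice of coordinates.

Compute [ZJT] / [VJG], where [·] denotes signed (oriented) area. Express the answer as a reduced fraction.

Choose coordinates N = (0, 0), G = (1, 0), V = (0, 1).
1. T is the midpoint of NV ⇒ T = (0, 1/2)
2. P is the midpoint of VG ⇒ P = (1/2, 1/2)
3. Z lies on line NP with NZ:ZP = -4:5 ⇒ Z = (-2, -2)
4. J lies on line GT with GJ:JT = 1:5 ⇒ J = (5/6, 1/12)
2·[ZJT] = 35/12, 2·[VJG] = 1/12
[ZJT]:[VJG] = 35/12:1/12 = 35

[ZJT]:[VJG] = 35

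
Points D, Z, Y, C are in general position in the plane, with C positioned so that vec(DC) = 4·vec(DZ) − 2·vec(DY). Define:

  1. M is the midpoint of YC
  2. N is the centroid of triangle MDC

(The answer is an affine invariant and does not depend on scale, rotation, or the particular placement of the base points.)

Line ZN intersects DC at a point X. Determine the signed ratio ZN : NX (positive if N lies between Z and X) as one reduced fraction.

Work in coordinates with D = (0, 0), Z = (1, 0), Y = (0, 1), C = (4, -2).
1. M is the midpoint of YC ⇒ M = (2, -1/2)
2. N is the centroid of triangle MDC ⇒ N = (2, -5/6)
line ZN meets DC at X = (5/2, -5/4)
N = Z + t·(X−Z) with t = 2/3, so ZN:NX = 2/3:1/3

ZN:NX = 2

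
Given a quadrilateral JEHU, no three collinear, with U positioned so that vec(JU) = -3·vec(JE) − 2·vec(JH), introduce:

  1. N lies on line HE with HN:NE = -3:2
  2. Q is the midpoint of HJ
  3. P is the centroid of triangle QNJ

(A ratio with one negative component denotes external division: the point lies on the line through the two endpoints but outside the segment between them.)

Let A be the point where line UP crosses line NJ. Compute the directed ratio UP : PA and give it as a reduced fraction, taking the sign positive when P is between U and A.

Choose coordinates J = (0, 0), E = (1, 0), H = (0, 1), U = (-3, -2).
1. N lies on line HE with HN:NE = -3:2 ⇒ N = (3, -2)
2. Q is the midpoint of HJ ⇒ Q = (0, 1/2)
3. P is the centroid of triangle QNJ ⇒ P = (1, -1/2)
line UP meets NJ at A = (21/25, -14/25)
P = U + t·(A−U) with t = 25/24, so UP:PA = 25/24:-1/24

UP:PA = -25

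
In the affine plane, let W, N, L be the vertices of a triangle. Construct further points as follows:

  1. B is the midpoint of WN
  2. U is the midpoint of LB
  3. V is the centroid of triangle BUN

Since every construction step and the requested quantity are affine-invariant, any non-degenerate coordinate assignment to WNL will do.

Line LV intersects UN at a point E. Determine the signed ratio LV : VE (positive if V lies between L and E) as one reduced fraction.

Assign W = (0, 0), N = (1, 0), L = (0, 1) — the answer is frame-independent, so this choice is without loss of generality.
1. B is the midpoint of WN ⇒ B = (1/2, 0)
2. U is the midpoint of LB ⇒ U = (1/4, 1/2)
3. V is the centroid of triangle BUN ⇒ V = (7/12, 1/6)
line LV meets UN at E = (7/16, 3/8)
V = L + t·(E−L) with t = 4/3, so LV:VE = 4/3:-1/3

LV:VE = -4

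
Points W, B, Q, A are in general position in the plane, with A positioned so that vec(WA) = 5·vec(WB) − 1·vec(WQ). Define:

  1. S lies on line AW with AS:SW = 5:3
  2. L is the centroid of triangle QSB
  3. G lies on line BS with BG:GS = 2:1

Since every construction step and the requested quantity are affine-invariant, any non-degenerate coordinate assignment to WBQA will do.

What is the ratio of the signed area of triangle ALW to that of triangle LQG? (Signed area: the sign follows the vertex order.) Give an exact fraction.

[ALW]:[LQG] = -36

Work in coordinates with W = (0, 0), B = (1, 0), Q = (0, 1), A = (5, -1).
1. S lies on line AW with AS:SW = 5:3 ⇒ S = (15/8, -3/8)
2. L is the centroid of triangle QSB ⇒ L = (23/24, 5/24)
3. G lies on line BS with BG:GS = 2:1 ⇒ G = (19/12, -1/4)
2·[ALW] = 2, 2·[LQG] = -1/18
[ALW]:[LQG] = 2:-1/18 = -36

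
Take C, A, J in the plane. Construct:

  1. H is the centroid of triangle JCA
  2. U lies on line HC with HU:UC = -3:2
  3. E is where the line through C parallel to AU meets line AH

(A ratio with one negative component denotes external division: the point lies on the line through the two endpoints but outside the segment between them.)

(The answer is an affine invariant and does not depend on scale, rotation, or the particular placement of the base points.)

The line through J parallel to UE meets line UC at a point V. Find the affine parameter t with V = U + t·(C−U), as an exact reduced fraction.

Assign C = (0, 0), A = (1, 0), J = (0, 1) — the answer is frame-independent, so this choice is without loss of generality.
1. H is the centroid of triangle JCA ⇒ H = (1/3, 1/3)
2. U lies on line HC with HU:UC = -3:2 ⇒ U = (-2/3, -2/3)
3. E is where the line through C parallel to AU meets line AH ⇒ E = (5/9, 2/9)
through J parallel to UE: direction (11/9, 8/9); meets UC at V = (11/3, 11/3)
V = U + t·(C−U) with t = 13/2

t = 13/2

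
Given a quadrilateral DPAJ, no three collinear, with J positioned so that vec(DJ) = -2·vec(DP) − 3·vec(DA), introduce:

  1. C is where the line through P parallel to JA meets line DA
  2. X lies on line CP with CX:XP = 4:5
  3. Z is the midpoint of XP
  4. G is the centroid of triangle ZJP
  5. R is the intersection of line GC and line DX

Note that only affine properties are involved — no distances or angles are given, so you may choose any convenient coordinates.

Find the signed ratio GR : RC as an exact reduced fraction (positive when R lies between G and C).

Choose coordinates D = (0, 0), P = (1, 0), A = (0, 1), J = (-2, -3).
1. C is where the line through P parallel to JA meets line DA ⇒ C = (0, -2)
2. X lies on line CP with CX:XP = 4:5 ⇒ X = (4/9, -10/9)
3. Z is the midpoint of XP ⇒ Z = (13/18, -5/9)
4. G is the centroid of triangle ZJP ⇒ G = (-5/54, -32/27)
5. R is the intersection of line GC and line DX ⇒ R = (-20/63, 50/63)
R = G + t·(C−G) with t = -17/7, so GR:RC = t:(1−t) = -17/7:24/7

GR:RC = -17/24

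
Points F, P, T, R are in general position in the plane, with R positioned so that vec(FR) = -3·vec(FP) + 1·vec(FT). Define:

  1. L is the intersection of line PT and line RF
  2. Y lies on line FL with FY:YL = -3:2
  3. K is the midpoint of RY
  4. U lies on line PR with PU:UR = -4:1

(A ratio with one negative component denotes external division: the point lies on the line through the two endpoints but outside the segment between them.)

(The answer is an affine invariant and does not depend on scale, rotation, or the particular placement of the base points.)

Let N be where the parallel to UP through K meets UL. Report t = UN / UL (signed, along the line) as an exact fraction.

Work in coordinates with F = (0, 0), P = (1, 0), T = (0, 1), R = (-3, 1).
1. L is the intersection of line PT and line RF ⇒ L = (3/2, -1/2)
2. Y lies on line FL with FY:YL = -3:2 ⇒ Y = (9/2, -3/2)
3. K is the midpoint of RY ⇒ K = (3/4, -1/4)
4. U lies on line PR with PU:UR = -4:1 ⇒ U = (-13/3, 4/3)
through K parallel to UP: direction (16/3, -4/3); meets UL at N = (19/36, -7/36)
N = U + t·(L−U) with t = 5/6

t = 5/6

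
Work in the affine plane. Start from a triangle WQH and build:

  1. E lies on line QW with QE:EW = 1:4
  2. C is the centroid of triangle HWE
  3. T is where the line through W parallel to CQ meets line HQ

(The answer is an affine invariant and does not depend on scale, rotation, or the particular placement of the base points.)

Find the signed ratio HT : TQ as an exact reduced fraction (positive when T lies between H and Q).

HT:TQ = -11/5

Set W = (0, 0), Q = (1, 0), H = (0, 1); any affine frame gives the same invariant.
1. E lies on line QW with QE:EW = 1:4 ⇒ E = (4/5, 0)
2. C is the centroid of triangle HWE ⇒ C = (4/15, 1/3)
3. T is where the line through W parallel to CQ meets line HQ ⇒ T = (11/6, -5/6)
T = H + t·(Q−H) with t = 11/6, so HT:TQ = t:(1−t) = 11/6:-5/6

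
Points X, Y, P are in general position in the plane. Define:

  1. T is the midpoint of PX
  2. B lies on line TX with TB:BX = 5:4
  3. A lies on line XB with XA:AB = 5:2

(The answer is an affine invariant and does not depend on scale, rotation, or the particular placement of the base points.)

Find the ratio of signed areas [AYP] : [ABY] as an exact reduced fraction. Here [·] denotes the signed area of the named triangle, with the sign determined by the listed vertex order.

[AYP]:[ABY] = -53/4

Choose coordinates X = (0, 0), Y = (1, 0), P = (0, 1).
1. T is the midpoint of PX ⇒ T = (0, 1/2)
2. B lies on line TX with TB:BX = 5:4 ⇒ B = (0, 2/9)
3. A lies on line XB with XA:AB = 5:2 ⇒ A = (0, 10/63)
2·[AYP] = 53/63, 2·[ABY] = -4/63
[AYP]:[ABY] = 53/63:-4/63 = -53/4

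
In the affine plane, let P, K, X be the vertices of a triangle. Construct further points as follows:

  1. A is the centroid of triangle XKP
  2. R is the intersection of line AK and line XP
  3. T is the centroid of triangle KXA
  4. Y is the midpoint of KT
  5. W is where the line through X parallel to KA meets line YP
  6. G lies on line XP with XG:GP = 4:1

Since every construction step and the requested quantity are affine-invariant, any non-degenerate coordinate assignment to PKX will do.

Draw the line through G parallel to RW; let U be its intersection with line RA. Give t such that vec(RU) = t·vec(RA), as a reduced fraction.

t = 78/35

Set P = (0, 0), K = (1, 0), X = (0, 1); any affine frame gives the same invariant.
1. A is the centroid of triangle XKP ⇒ A = (1/3, 1/3)
2. R is the intersection of line AK and line XP ⇒ R = (0, 1/2)
3. T is the centroid of triangle KXA ⇒ T = (4/9, 4/9)
4. Y is the midpoint of KT ⇒ Y = (13/18, 2/9)
5. W is where the line through X parallel to KA meets line YP ⇒ W = (26/21, 8/21)
6. G lies on line XP with XG:GP = 4:1 ⇒ G = (0, 1/5)
through G parallel to RW: direction (26/21, -5/42); meets RA at U = (26/35, 9/70)
U = R + t·(A−R) with t = 78/35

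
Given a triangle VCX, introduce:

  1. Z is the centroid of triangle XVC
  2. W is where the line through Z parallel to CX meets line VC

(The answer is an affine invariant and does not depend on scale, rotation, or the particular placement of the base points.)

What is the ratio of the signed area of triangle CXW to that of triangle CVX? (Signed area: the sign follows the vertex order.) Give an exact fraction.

[CXW]:[CVX] = -1/3

Work in coordinates with V = (0, 0), C = (1, 0), X = (0, 1).
1. Z is the centroid of triangle XVC ⇒ Z = (1/3, 1/3)
2. W is where the line through Z parallel to CX meets line VC ⇒ W = (2/3, 0)
2·[CXW] = 1/3, 2·[CVX] = -1
[CXW]:[CVX] = 1/3:-1 = -1/3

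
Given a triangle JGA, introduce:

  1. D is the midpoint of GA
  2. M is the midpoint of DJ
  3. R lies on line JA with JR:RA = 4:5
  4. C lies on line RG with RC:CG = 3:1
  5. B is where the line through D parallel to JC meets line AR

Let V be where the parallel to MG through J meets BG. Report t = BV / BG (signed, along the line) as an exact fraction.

Assign J = (0, 0), G = (1, 0), A = (0, 1) — the answer is frame-independent, so this choice is without loss of generality.
1. D is the midpoint of GA ⇒ D = (1/2, 1/2)
2. M is the midpoint of DJ ⇒ M = (1/4, 1/4)
3. R lies on line JA with JR:RA = 4:5 ⇒ R = (0, 4/9)
4. C lies on line RG with RC:CG = 3:1 ⇒ C = (3/4, 1/9)
5. B is where the line through D parallel to JC meets line AR ⇒ B = (0, 23/54)
through J parallel to MG: direction (3/4, -1/4); meets BG at V = (23/5, -23/15)
V = B + t·(G−B) with t = 23/5

t = 23/5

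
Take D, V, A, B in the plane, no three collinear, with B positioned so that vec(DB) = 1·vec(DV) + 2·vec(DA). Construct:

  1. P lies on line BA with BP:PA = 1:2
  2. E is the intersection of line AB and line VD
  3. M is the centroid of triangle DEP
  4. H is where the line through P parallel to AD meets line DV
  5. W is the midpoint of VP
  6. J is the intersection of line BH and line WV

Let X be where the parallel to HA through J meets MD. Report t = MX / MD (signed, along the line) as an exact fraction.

Assign D = (0, 0), V = (1, 0), A = (0, 1), B = (1, 2) — the answer is frame-independent, so this choice is without loss of generality.
1. P lies on line BA with BP:PA = 1:2 ⇒ P = (2/3, 5/3)
2. E is the intersection of line AB and line VD ⇒ E = (-1, 0)
3. M is the centroid of triangle DEP ⇒ M = (-1/9, 5/9)
4. H is where the line through P parallel to AD meets line DV ⇒ H = (2/3, 0)
5. W is the midpoint of VP ⇒ W = (5/6, 5/6)
6. J is the intersection of line BH and line WV ⇒ J = (9/11, 10/11)
through J parallel to HA: direction (-2/3, 1); meets MD at X = (-47/77, 235/77)
X = M + t·(D−M) with t = -346/77

t = -346/77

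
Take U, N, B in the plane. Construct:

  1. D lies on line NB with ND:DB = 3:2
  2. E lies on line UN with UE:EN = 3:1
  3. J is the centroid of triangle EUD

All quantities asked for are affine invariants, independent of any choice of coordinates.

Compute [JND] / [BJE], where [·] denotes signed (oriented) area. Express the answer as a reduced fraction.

[JND]:[BJE] = 15/13

Set U = (0, 0), N = (1, 0), B = (0, 1); any affine frame gives the same invariant.
1. D lies on line NB with ND:DB = 3:2 ⇒ D = (2/5, 3/5)
2. E lies on line UN with UE:EN = 3:1 ⇒ E = (3/4, 0)
3. J is the centroid of triangle EUD ⇒ J = (23/60, 1/5)
2·[JND] = 1/4, 2·[BJE] = 13/60
[JND]:[BJE] = 1/4:13/60 = 15/13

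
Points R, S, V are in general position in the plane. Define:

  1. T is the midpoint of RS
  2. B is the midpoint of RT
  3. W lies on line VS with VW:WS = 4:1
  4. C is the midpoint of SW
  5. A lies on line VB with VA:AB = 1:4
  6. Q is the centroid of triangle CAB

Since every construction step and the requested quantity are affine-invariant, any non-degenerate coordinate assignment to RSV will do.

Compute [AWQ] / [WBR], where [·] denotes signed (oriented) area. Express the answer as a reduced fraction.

[AWQ]:[WBR] = 33/10

Assign R = (0, 0), S = (1, 0), V = (0, 1) — the answer is frame-independent, so this choice is without loss of generality.
1. T is the midpoint of RS ⇒ T = (1/2, 0)
2. B is the midpoint of RT ⇒ B = (1/4, 0)
3. W lies on line VS with VW:WS = 4:1 ⇒ W = (4/5, 1/5)
4. C is the midpoint of SW ⇒ C = (9/10, 1/10)
5. A lies on line VB with VA:AB = 1:4 ⇒ A = (1/20, 4/5)
6. Q is the centroid of triangle CAB ⇒ Q = (2/5, 3/10)
2·[AWQ] = -33/200, 2·[WBR] = -1/20
[AWQ]:[WBR] = -33/200:-1/20 = 33/10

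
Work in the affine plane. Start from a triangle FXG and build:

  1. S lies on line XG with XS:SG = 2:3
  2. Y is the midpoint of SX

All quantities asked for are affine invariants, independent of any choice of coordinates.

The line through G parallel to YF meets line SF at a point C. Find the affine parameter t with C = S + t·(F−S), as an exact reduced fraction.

t = -3

Work in coordinates with F = (0, 0), X = (1, 0), G = (0, 1).
1. S lies on line XG with XS:SG = 2:3 ⇒ S = (3/5, 2/5)
2. Y is the midpoint of SX ⇒ Y = (4/5, 1/5)
through G parallel to YF: direction (-4/5, -1/5); meets SF at C = (12/5, 8/5)
C = S + t·(F−S) with t = -3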